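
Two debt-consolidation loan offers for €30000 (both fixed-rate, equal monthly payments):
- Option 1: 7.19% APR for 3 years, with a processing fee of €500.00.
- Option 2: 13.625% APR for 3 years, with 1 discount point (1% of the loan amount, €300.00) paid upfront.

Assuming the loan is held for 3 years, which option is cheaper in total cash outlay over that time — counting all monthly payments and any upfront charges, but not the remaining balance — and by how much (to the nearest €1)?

Option 1 by €3,074

Option 1: monthly rate = 7.19%/12 = 0.0059917; payment = 30,000 × 0.0059917 / (1 − (1+0.0059917)^−36) = €928.92.
Option 2: at 13.625% the monthly rate is 0.0113542, so the payment is 30,000 × 0.0113542 / (1 − 1.0113542^−36) = €1,019.87.
Over 36 months: Option 1 costs 36 × €928.92 + €500.00 = €33,941.12; Option 2 costs 36 × €1,019.87 + €300.00 = €37,015.32.
Option 1 is cheaper by €37,015.32 − €33,941.12 = €3,074.20.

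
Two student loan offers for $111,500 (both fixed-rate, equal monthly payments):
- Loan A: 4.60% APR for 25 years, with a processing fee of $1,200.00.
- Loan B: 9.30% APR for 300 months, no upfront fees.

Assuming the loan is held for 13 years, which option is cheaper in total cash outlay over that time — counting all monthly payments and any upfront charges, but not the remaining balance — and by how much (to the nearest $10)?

Loan A: at 4.60% the monthly rate is 0.0038333, so the payment is 111,500 × 0.0038333 / (1 − 1.0038333^−300) = $626.10.
Loan B: at 9.30% the monthly rate is 0.0077500, so the payment is 111,500 × 0.0077500 / (1 − 1.0077500^−300) = $958.72.
Over 156 months: Loan A costs 156 × $626.10 + $1,200.00 = $98,871.60; Loan B costs 156 × $958.72 = $149,560.32.
Loan A is cheaper by $149,560.32 − $98,871.60 = $50,688.72.

Loan A by $50,690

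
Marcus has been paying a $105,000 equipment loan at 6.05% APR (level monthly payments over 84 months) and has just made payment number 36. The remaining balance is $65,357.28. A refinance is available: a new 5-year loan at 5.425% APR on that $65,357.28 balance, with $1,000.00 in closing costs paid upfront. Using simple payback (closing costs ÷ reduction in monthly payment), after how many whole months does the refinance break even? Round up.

4 months

Current payment = 105,000 × 6.05%/12 / (1 − (1+0.0050417)^−84) = $1,536.42.
Refinanced payment = 65,357.28 × 0.0045208 / (1 − (1+0.0045208)^−60) = $1,246.14.
Monthly savings = $1,536.42 − $1,246.14 = $290.28.
Break-even = $1,000.00 / $290.28 = 3.44 → 4 months.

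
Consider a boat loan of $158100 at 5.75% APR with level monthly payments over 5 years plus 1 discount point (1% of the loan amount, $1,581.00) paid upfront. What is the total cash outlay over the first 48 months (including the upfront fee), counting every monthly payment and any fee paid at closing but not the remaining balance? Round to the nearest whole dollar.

At 5.75% the monthly rate is 0.0047917, so the payment is 158,100 × 0.0047917 / (1 − 1.0047917^−60) = $3,038.17.
Total outlay = 48 × $3,038.17 + $1,581.00 = $147,413.16.

$147,413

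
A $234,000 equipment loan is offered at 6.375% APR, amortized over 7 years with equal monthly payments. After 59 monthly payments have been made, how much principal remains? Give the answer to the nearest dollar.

$80,816

With monthly rate i = 6.375%/12 = 0.0053125, the balance after k of n payments is P · [(1+i)^n − (1+i)^k] / [(1+i)^n − 1].
(1+0.0053125)^84 = 1.56059761 and (1+0.0053125)^59 = 1.36698539, so the balance is 234,000 × (1.56059761 − 1.36698539) / (1.56059761 − 1) = $80,816.01.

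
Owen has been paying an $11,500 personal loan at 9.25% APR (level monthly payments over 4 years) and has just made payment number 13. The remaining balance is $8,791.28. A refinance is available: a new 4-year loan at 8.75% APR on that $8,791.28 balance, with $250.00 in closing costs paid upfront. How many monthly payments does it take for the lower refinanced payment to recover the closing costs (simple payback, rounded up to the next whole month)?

4 months

Current payment = 11,500 × 9.25%/12 / (1 − (1+0.0077083)^−48) = $287.55.
Refinanced payment = 8,791.28 × 0.0072917 / (1 − (1+0.0072917)^−48) = $217.73.
Monthly savings = $287.55 − $217.73 = $69.82.
Break-even = $250.00 / $69.82 = 3.58 → 4 months.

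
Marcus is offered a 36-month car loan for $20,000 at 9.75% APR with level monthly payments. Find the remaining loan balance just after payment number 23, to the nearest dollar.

$7,902

With monthly rate i = 9.75%/12 = 0.0081250, the balance after k of n payments is P · [(1+i)^n − (1+i)^k] / [(1+i)^n − 1].
(1+0.0081250)^36 = 1.33819022 and (1+0.0081250)^23 = 1.20456669, so the balance is 20,000 × (1.33819022 − 1.20456669) / (1.33819022 − 1) = $7,902.27.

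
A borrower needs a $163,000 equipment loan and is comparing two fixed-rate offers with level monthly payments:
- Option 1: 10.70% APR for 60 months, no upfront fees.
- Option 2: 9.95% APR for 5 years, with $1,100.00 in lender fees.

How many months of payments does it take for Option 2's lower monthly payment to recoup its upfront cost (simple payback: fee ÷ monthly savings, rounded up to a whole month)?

Option 1: monthly rate = 10.7%/12 = 0.0089167; payment = 163,000 × 0.0089167 / (1 − (1+0.0089167)^−60) = $3,519.68.
Option 2: monthly rate = 9.95%/12 = 0.0082917; payment = 163,000 × 0.0082917 / (1 − (1+0.0082917)^−60) = $3,459.26.
Monthly savings = $3,519.68 − $3,459.26 = $60.42.
Break-even = $1,100.00 / $60.42 = 18.21 → 19 months.

19 months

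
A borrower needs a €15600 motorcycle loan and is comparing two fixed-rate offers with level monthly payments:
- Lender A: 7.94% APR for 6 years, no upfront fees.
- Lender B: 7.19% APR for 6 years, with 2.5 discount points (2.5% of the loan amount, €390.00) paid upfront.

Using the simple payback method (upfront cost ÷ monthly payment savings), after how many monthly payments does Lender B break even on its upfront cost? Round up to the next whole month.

69 months

Lender A: at 7.94% the monthly rate is 0.0066167, so the payment is 15,600 × 0.0066167 / (1 − 1.0066167^−72) = €273.06.
Lender B: at 7.19% the monthly rate is 0.0059917, so the payment is 15,600 × 0.0059917 / (1 − 1.0059917^−72) = €267.39.
Monthly savings = €273.06 − €267.39 = €5.67.
Break-even = €390.00 / €5.67 = 68.78 → 69 months.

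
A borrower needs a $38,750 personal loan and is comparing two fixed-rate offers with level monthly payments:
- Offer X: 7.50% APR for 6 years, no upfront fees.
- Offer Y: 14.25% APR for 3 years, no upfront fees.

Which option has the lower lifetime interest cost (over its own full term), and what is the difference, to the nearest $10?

Offer X: monthly rate = 7.5%/12 = 0.0062500; payment = 38,750 × 0.0062500 / (1 − (1+0.0062500)^−72) = $669.99.
Total interest on Offer X = 72 × $669.99 − $38,750 = $9,489.28.
Offer Y: at 14.25% the monthly rate is 0.0118750, so the payment is 38,750 × 0.0118750 / (1 − 1.0118750^−36) = $1,329.09.
Total interest on Offer Y = 36 × $1,329.09 − $38,750 = $9,097.24.
Offer Y is lower by $392.04.

Offer Y by $390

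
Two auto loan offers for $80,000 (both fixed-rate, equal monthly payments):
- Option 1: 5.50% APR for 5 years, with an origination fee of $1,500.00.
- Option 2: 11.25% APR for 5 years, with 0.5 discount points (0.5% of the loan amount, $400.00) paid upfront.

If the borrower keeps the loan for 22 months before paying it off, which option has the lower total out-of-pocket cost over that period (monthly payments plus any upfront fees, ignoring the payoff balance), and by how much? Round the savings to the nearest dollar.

Option 1: at 5.50% the monthly rate is 0.0045833, so the payment is 80,000 × 0.0045833 / (1 − 1.0045833^−60) = $1,528.09.
Option 2: monthly rate = 11.25%/12 = 0.0093750; payment = 80,000 × 0.0093750 / (1 − (1+0.0093750)^−60) = $1,749.38.
Over 22 months: Option 1 costs 22 × $1,528.09 + $1,500.00 = $35,117.98; Option 2 costs 22 × $1,749.38 + $400.00 = $38,886.36.
Option 1 is cheaper by $38,886.36 − $35,117.98 = $3,768.38.

Option 1 by $3,768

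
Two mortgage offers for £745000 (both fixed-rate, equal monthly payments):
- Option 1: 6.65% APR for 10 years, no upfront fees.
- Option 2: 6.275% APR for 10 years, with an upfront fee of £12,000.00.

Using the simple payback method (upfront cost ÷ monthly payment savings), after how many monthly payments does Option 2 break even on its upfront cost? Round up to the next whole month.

Option 1: monthly rate = 6.65%/12 = 0.0055417; payment = 745,000 × 0.0055417 / (1 − (1+0.0055417)^−120) = £8,516.29.
Option 2: monthly rate = 6.275%/12 = 0.0052292; payment = 745,000 × 0.0052292 / (1 − (1+0.0052292)^−120) = £8,374.29.
Monthly savings = £8,516.29 − £8,374.29 = £142.00.
Break-even = £12,000.00 / £142.00 = 84.51 → 85 months.

85 months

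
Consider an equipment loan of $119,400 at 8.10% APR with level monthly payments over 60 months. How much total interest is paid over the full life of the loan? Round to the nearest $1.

At 8.10% the monthly rate is 0.0067500, so the payment is 119,400 × 0.0067500 / (1 − 1.0067500^−60) = $2,426.72.
Total paid = 60 × $2,426.72 = $145,603.20; interest = $145,603.20 − $119,400 = $26,203.20.

$26,203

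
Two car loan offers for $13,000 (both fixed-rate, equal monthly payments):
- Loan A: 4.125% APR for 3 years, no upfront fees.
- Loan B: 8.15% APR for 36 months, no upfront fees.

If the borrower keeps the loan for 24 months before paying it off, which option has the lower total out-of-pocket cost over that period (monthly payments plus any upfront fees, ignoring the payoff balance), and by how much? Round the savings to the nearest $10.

Loan A: monthly rate = 4.125%/12 = 0.0034375; payment = 13,000 × 0.0034375 / (1 − (1+0.0034375)^−36) = $384.54.
Loan B: at 8.15% the monthly rate is 0.0067917, so the payment is 13,000 × 0.0067917 / (1 − 1.0067917^−36) = $408.27.
Over 24 months: Loan A costs 24 × $384.54 = $9,228.96; Loan B costs 24 × $408.27 = $9,798.48.
Loan A is cheaper by $9,798.48 − $9,228.96 = $569.52.

Loan A by $570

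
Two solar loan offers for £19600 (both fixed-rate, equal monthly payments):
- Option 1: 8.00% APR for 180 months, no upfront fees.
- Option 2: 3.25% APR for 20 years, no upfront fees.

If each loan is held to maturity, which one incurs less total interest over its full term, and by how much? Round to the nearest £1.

Option 1: monthly rate = 8%/12 = 0.0066667; payment = 19,600 × 0.0066667 / (1 − (1+0.0066667)^−180) = £187.31.
Total interest on Option 1 = 180 × £187.31 − £19,600 = £14,115.80.
Option 2: at 3.25% the monthly rate is 0.0027083, so the payment is 19,600 × 0.0027083 / (1 − 1.0027083^−240) = £111.17.
Total interest on Option 2 = 240 × £111.17 − £19,600 = £7,080.80.
Option 2 is lower by £7,035.00.

Option 2 by £7,035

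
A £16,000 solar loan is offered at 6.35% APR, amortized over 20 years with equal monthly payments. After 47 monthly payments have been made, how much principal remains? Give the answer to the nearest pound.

With monthly rate i = 6.35%/12 = 0.0052917, the balance after k of n payments is P · [(1+i)^n − (1+i)^k] / [(1+i)^n − 1].
(1+0.0052917)^240 = 3.54894934 and (1+0.0052917)^47 = 1.28152734, so the balance is 16,000 × (3.54894934 − 1.28152734) / (3.54894934 − 1) = £14,232.83.

£14,233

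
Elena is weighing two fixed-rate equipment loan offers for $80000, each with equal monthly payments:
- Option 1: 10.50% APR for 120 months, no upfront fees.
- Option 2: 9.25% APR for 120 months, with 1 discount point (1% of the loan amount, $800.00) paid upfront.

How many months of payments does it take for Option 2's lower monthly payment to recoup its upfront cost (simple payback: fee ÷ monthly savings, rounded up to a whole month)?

Option 1: monthly rate = 10.5%/12 = 0.0087500; payment = 80,000 × 0.0087500 / (1 − (1+0.0087500)^−120) = $1,079.48.
Option 2: monthly rate = 9.25%/12 = 0.0077083; payment = 80,000 × 0.0077083 / (1 − (1+0.0077083)^−120) = $1,024.26.
Monthly savings = $1,079.48 − $1,024.26 = $55.22.
Break-even = $800.00 / $55.22 = 14.49 → 15 months.

15 months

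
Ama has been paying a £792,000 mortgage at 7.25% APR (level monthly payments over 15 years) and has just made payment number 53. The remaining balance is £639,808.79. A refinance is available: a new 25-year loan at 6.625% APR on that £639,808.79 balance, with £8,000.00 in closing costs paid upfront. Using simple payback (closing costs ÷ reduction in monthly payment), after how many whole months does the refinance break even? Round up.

Current payment = 792,000 × 7.25%/12 / (1 − (1+0.0060417)^−180) = £7,229.87.
Refinanced payment = 639,808.79 × 0.0055208 / (1 − (1+0.0055208)^−300) = £4,370.14.
Monthly savings = £7,229.87 − £4,370.14 = £2,859.73.
Break-even = £8,000.00 / £2,859.73 = 2.80 → 3 months.

3 months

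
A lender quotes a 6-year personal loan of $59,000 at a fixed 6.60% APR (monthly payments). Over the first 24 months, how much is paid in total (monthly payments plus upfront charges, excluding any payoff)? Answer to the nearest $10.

$23,870

At 6.60% the monthly rate is 0.0055000, so the payment is 59,000 × 0.0055000 / (1 − 1.0055000^−72) = $994.60.
Total outlay = 24 × $994.60 = $23,870.40.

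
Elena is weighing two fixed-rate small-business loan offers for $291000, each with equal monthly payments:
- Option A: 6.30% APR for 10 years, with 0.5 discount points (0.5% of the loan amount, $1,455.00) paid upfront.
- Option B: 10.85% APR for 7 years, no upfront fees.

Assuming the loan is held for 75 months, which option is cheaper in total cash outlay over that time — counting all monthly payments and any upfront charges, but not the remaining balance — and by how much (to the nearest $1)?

Option A by $124,920

Option A: monthly rate = 6.3%/12 = 0.0052500; payment = 291,000 × 0.0052500 / (1 − (1+0.0052500)^−120) = $3,274.71.
Option B: monthly rate = 10.85%/12 = 0.0090417; payment = 291,000 × 0.0090417 / (1 − (1+0.0090417)^−84) = $4,959.71.
Over 75 months: Option A costs 75 × $3,274.71 + $1,455.00 = $247,058.25; Option B costs 75 × $4,959.71 = $371,978.25.
Option A is cheaper by $371,978.25 − $247,058.25 = $124,920.00.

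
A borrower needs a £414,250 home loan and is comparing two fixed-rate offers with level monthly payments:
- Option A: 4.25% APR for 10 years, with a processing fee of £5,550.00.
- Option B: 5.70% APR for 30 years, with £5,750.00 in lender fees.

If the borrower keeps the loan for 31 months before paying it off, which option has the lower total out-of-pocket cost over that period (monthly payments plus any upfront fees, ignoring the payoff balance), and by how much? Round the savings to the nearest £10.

Option A: monthly rate = 4.25%/12 = 0.0035417; payment = 414,250 × 0.0035417 / (1 − (1+0.0035417)^−120) = £4,243.47.
Option B: monthly rate = 5.7%/12 = 0.0047500; payment = 414,250 × 0.0047500 / (1 − (1+0.0047500)^−360) = £2,404.31.
Over 31 months: Option A costs 31 × £4,243.47 + £5,550.00 = £137,097.57; Option B costs 31 × £2,404.31 + £5,750.00 = £80,283.61.
Option B is cheaper by £137,097.57 − £80,283.61 = £56,813.96.

Option B by £56,810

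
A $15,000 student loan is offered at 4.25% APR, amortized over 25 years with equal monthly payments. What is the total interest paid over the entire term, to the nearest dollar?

$9,378

At 4.25% the monthly rate is 0.0035417, so the payment is 15,000 × 0.0035417 / (1 − 1.0035417^−300) = $81.26.
Total paid = 300 × $81.26 = $24,378.00; interest = $24,378.00 − $15,000 = $9,378.00.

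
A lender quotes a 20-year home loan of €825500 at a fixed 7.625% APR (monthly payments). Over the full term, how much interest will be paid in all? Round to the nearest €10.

€785,720

At 7.625% the monthly rate is 0.0063542, so the payment is 825,500 × 0.0063542 / (1 − 1.0063542^−240) = €6,713.41.
Total paid = 240 × €6,713.41 = €1,611,218.40; interest = €1,611,218.40 − €825,500 = €785,718.40.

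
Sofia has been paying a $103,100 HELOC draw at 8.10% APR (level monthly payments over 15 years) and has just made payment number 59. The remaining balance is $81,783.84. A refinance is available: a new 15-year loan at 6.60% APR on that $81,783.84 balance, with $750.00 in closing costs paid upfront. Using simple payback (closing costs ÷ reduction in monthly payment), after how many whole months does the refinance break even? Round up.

3 months

Current payment = 103,100 × 8.1%/12 / (1 − (1+0.0067500)^−180) = $991.24.
Refinanced payment = 81,783.84 × 0.0055000 / (1 − (1+0.0055000)^−180) = $716.93.
Monthly savings = $991.24 − $716.93 = $274.31.
Break-even = $750.00 / $274.31 = 2.73 → 3 months.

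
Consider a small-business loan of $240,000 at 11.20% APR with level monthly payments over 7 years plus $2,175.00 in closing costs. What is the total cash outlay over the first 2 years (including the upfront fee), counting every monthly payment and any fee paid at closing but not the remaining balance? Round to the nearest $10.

$101,410

Monthly rate = 11.2%/12 = 0.0093333; payment = 240,000 × 0.0093333 / (1 − (1+0.0093333)^−84) = $4,134.67.
Total outlay = 24 × $4,134.67 + $2,175.00 = $101,407.08.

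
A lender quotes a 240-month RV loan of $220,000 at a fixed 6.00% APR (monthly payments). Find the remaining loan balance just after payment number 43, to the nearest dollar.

With monthly rate i = 6%/12 = 0.0050000, the balance after k of n payments is P · [(1+i)^n − (1+i)^k] / [(1+i)^n − 1].
(1+0.0050000)^240 = 3.31020448 and (1+0.0050000)^43 = 1.23919786, so the balance is 220,000 × (3.31020448 − 1.23919786) / (3.31020448 − 1) = $197,221.27.

$197,221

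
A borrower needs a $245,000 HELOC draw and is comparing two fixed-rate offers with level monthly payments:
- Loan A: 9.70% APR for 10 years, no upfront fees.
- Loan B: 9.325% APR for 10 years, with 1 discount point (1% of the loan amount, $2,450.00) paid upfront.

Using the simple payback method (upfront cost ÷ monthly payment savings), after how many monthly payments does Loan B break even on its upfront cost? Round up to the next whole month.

49 months

Loan A: at 9.70% the monthly rate is 0.0080833, so the payment is 245,000 × 0.0080833 / (1 − 1.0080833^−120) = $3,197.13.
Loan B: monthly rate = 9.325%/12 = 0.0077708; payment = 245,000 × 0.0077708 / (1 − (1+0.0077708)^−120) = $3,146.81.
Monthly savings = $3,197.13 − $3,146.81 = $50.32.
Break-even = $2,450.00 / $50.32 = 48.69 → 49 months.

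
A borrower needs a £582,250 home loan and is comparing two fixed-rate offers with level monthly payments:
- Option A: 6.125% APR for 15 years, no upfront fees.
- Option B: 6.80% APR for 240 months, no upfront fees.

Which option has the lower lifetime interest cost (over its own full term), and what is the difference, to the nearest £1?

Option A by £175,193

Option A: at 6.125% the monthly rate is 0.0051042, so the payment is 582,250 × 0.0051042 / (1 − 1.0051042^−180) = £4,952.76.
Total interest on Option A = 180 × £4,952.76 − £582,250 = £309,246.80.
Option B: monthly rate = 6.8%/12 = 0.0056667; payment = 582,250 × 0.0056667 / (1 − (1+0.0056667)^−240) = £4,444.54.
Total interest on Option B = 240 × £4,444.54 − £582,250 = £484,439.60.
Option A is lower by £175,192.80.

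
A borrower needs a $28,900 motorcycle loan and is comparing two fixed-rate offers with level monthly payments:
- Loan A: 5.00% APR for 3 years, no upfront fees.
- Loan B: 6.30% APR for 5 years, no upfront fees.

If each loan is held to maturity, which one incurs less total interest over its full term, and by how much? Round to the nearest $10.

Loan A: at 5.00% the monthly rate is 0.0041667, so the payment is 28,900 × 0.0041667 / (1 − 1.0041667^−36) = $866.16.
Total interest on Loan A = 36 × $866.16 − $28,900 = $2,281.76.
Loan B: monthly rate = 6.3%/12 = 0.0052500; payment = 28,900 × 0.0052500 / (1 − (1+0.0052500)^−60) = $562.76.
Total interest on Loan B = 60 × $562.76 − $28,900 = $4,865.60.
Loan A is lower by $2,583.84.

Loan A by $2,580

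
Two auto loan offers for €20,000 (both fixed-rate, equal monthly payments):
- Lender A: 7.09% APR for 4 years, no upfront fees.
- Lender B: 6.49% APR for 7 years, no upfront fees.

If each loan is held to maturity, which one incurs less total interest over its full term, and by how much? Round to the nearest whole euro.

Lender A by €1,910

Lender A: at 7.09% the monthly rate is 0.0059083, so the payment is 20,000 × 0.0059083 / (1 − 1.0059083^−48) = €479.76.
Total interest on Lender A = 48 × €479.76 − €20,000 = €3,028.48.
Lender B: monthly rate = 6.49%/12 = 0.0054083; payment = 20,000 × 0.0054083 / (1 − (1+0.0054083)^−84) = €296.89.
Total interest on Lender B = 84 × €296.89 − €20,000 = €4,938.76.
Lender A is lower by €1,910.28.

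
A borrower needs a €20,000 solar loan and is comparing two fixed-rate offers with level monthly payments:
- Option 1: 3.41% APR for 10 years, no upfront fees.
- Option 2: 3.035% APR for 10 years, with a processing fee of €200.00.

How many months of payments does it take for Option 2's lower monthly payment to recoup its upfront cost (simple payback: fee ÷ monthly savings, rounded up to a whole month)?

Option 1: at 3.41% the monthly rate is 0.0028417, so the payment is 20,000 × 0.0028417 / (1 − 1.0028417^−120) = €196.93.
Option 2: at 3.035% the monthly rate is 0.0025292, so the payment is 20,000 × 0.0025292 / (1 − 1.0025292^−120) = €193.44.
Monthly savings = €196.93 − €193.44 = €3.49.
Break-even = €200.00 / €3.49 = 57.31 → 58 months.

58 months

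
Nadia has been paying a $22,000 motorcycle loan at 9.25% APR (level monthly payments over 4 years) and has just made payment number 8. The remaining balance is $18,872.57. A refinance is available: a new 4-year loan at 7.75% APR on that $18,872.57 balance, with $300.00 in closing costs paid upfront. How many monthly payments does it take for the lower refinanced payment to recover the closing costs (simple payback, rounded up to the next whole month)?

4 months

Current payment = 22,000 × 9.25%/12 / (1 − (1+0.0077083)^−48) = $550.09.
Refinanced payment = 18,872.57 × 0.0064583 / (1 − (1+0.0064583)^−48) = $458.52.
Monthly savings = $550.09 − $458.52 = $91.57.
Break-even = $300.00 / $91.57 = 3.28 → 4 months.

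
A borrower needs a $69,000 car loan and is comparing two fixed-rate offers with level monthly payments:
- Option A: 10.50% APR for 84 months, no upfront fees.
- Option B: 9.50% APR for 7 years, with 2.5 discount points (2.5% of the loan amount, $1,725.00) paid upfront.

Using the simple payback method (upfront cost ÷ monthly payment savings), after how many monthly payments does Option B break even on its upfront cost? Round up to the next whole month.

49 months

Option A: at 10.50% the monthly rate is 0.0087500, so the payment is 69,000 × 0.0087500 / (1 − 1.0087500^−84) = $1,163.39.
Option B: at 9.50% the monthly rate is 0.0079167, so the payment is 69,000 × 0.0079167 / (1 − 1.0079167^−84) = $1,127.73.
Monthly savings = $1,163.39 − $1,127.73 = $35.66.
Break-even = $1,725.00 / $35.66 = 48.37 → 49 months.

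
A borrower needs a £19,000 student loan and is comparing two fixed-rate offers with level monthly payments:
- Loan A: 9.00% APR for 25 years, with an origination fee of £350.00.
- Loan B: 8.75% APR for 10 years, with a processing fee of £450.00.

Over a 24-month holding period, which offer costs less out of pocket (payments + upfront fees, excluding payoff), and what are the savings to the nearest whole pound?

Loan A by £1,988

Loan A: at 9.00% the monthly rate is 0.0075000, so the payment is 19,000 × 0.0075000 / (1 − 1.0075000^−300) = £159.45.
Loan B: monthly rate = 8.75%/12 = 0.0072917; payment = 19,000 × 0.0072917 / (1 − (1+0.0072917)^−120) = £238.12.
Over 24 months: Loan A costs 24 × £159.45 + £350.00 = £4,176.80; Loan B costs 24 × £238.12 + £450.00 = £6,164.88.
Loan A is cheaper by £6,164.88 − £4,176.80 = £1,988.08.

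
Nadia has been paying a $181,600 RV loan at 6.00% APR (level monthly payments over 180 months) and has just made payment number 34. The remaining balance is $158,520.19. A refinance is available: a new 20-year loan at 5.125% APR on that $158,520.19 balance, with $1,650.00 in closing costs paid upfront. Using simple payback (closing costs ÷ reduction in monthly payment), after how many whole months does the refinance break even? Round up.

Current payment = 181,600 × 6%/12 / (1 − (1+0.0050000)^−180) = $1,532.44.
Refinanced payment = 158,520.19 × 0.0042708 / (1 − (1+0.0042708)^−240) = $1,057.14.
Monthly savings = $1,532.44 − $1,057.14 = $475.30.
Break-even = $1,650.00 / $475.30 = 3.47 → 4 months.

4 months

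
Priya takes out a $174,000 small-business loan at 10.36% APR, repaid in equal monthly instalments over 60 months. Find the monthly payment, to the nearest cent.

$3,727.88

At 10.36% the monthly rate is 0.0086333, so the payment is 174,000 × 0.0086333 / (1 − 1.0086333^−60) = $3,727.88.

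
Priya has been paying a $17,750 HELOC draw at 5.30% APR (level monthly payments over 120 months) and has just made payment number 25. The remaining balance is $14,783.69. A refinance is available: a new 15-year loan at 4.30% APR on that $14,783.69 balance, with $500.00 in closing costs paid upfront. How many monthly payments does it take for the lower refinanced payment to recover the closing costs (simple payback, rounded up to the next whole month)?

Current payment = 17,750 × 5.3%/12 / (1 − (1+0.0044167)^−120) = $190.88.
Refinanced payment = 14,783.69 × 0.0035833 / (1 − (1+0.0035833)^−180) = $111.59.
Monthly savings = $190.88 − $111.59 = $79.29.
Break-even = $500.00 / $79.29 = 6.31 → 7 months.

7 months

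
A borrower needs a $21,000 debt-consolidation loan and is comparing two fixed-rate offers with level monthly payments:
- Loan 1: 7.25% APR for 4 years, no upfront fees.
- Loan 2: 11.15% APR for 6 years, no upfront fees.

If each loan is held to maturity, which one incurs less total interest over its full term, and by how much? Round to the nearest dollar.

Loan 1: monthly rate = 7.25%/12 = 0.0060417; payment = 21,000 × 0.0060417 / (1 − (1+0.0060417)^−48) = $505.31.
Total interest on Loan 1 = 48 × $505.31 − $21,000 = $3,254.88.
Loan 2: at 11.15% the monthly rate is 0.0092917, so the payment is 21,000 × 0.0092917 / (1 − 1.0092917^−72) = $401.33.
Total interest on Loan 2 = 72 × $401.33 − $21,000 = $7,895.76.
Loan 1 is lower by $4,640.88.

Loan 1 by $4,641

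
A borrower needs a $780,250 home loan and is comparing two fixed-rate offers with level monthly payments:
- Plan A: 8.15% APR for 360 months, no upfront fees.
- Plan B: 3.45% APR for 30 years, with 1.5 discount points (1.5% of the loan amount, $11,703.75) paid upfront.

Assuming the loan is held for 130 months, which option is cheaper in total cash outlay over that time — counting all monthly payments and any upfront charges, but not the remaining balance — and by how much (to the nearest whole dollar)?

Plan A: monthly rate = 8.15%/12 = 0.0067917; payment = 780,250 × 0.0067917 / (1 − (1+0.0067917)^−360) = $5,807.00.
Plan B: monthly rate = 3.45%/12 = 0.0028750; payment = 780,250 × 0.0028750 / (1 − (1+0.0028750)^−360) = $3,481.93.
Over 130 months: Plan A costs 130 × $5,807.00 = $754,910.00; Plan B costs 130 × $3,481.93 + $11,703.75 = $464,354.65.
Plan B is cheaper by $754,910.00 − $464,354.65 = $290,555.35.

Plan B by $290,555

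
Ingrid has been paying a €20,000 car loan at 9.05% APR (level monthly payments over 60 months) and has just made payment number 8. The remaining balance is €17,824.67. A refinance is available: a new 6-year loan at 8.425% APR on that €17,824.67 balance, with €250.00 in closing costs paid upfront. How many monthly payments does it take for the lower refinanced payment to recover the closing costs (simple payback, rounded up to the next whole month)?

3 months

Current payment = 20,000 × 9.05%/12 / (1 − (1+0.0075417)^−60) = €415.65.
Refinanced payment = 17,824.67 × 0.0070208 / (1 − (1+0.0070208)^−72) = €316.24.
Monthly savings = €415.65 − €316.24 = €99.41.
Break-even = €250.00 / €99.41 = 2.51 → 3 months.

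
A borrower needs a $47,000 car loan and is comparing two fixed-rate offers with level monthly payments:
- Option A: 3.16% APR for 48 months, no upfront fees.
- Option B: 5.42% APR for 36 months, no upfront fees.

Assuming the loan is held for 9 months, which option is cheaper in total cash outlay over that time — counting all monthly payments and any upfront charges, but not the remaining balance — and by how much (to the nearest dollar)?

Option A by $3,365

Option A: monthly rate = 3.16%/12 = 0.0026333; payment = 47,000 × 0.0026333 / (1 − (1+0.0026333)^−48) = $1,043.64.
Option B: at 5.42% the monthly rate is 0.0045167, so the payment is 47,000 × 0.0045167 / (1 − 1.0045167^−36) = $1,417.51.
Over 9 months: Option A costs 9 × $1,043.64 = $9,392.76; Option B costs 9 × $1,417.51 = $12,757.59.
Option A is cheaper by $12,757.59 − $9,392.76 = $3,364.83.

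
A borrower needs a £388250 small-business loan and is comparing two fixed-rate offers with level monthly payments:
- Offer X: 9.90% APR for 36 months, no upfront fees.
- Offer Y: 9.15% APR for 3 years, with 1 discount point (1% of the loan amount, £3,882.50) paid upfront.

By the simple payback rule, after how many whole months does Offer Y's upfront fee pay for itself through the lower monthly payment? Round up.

29 months

Offer X: at 9.90% the monthly rate is 0.0082500, so the payment is 388,250 × 0.0082500 / (1 − 1.0082500^−36) = £12,509.52.
Offer Y: at 9.15% the monthly rate is 0.0076250, so the payment is 388,250 × 0.0076250 / (1 − 1.0076250^−36) = £12,373.37.
Monthly savings = £12,509.52 − £12,373.37 = £136.15.
Break-even = £3,882.50 / £136.15 = 28.52 → 29 months.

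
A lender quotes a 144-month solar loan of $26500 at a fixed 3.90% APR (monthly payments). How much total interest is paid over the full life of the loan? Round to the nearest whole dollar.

$6,725

Monthly rate = 3.9%/12 = 0.0032500; payment = 26,500 × 0.0032500 / (1 − (1+0.0032500)^−144) = $230.73.
Total paid = 144 × $230.73 = $33,225.12; interest = $33,225.12 − $26,500 = $6,725.12.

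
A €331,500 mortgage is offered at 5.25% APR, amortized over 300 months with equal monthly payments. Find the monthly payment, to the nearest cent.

At 5.25% the monthly rate is 0.0043750, so the payment is 331,500 × 0.0043750 / (1 − 1.0043750^−300) = €1,986.51.

€1,986.51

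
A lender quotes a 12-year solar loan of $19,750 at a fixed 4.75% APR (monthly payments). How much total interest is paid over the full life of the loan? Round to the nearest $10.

$6,200

Monthly rate = 4.75%/12 = 0.0039583; payment = 19,750 × 0.0039583 / (1 − (1+0.0039583)^−144) = $180.20.
Total paid = 144 × $180.20 = $25,948.80; interest = $25,948.80 − $19,750 = $6,198.80.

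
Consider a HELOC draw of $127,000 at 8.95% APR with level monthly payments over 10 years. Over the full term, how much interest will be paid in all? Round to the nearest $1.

Monthly rate = 8.95%/12 = 0.0074583; payment = 127,000 × 0.0074583 / (1 − (1+0.0074583)^−120) = $1,605.35.
Total paid = 120 × $1,605.35 = $192,642.00; interest = $192,642.00 − $127,000 = $65,642.00.

$65,642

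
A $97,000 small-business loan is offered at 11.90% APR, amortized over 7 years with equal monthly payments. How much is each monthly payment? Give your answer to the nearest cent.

$1,707.13

Monthly rate = 11.9%/12 = 0.0099167; payment = 97,000 × 0.0099167 / (1 − (1+0.0099167)^−84) = $1,707.13.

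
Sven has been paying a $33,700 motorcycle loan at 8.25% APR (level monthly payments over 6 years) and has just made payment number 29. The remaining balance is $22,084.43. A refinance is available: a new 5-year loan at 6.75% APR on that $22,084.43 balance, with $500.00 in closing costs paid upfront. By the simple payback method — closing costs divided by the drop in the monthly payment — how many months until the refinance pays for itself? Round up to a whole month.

4 months

Current payment = 33,700 × 8.25%/12 / (1 − (1+0.0068750)^−72) = $594.99.
Refinanced payment = 22,084.43 × 0.0056250 / (1 − (1+0.0056250)^−60) = $434.70.
Monthly savings = $594.99 − $434.70 = $160.29.
Break-even = $500.00 / $160.29 = 3.12 → 4 months.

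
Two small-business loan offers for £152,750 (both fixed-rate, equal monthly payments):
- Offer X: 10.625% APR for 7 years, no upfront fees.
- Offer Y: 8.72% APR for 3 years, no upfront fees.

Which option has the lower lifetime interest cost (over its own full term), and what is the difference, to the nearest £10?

Offer Y by £43,030

Offer X: at 10.625% the monthly rate is 0.0088542, so the payment is 152,750 × 0.0088542 / (1 − 1.0088542^−84) = £2,585.43.
Total interest on Offer X = 84 × £2,585.43 − £152,750 = £64,426.12.
Offer Y: monthly rate = 8.72%/12 = 0.0072667; payment = 152,750 × 0.0072667 / (1 − (1+0.0072667)^−36) = £4,837.53.
Total interest on Offer Y = 36 × £4,837.53 − £152,750 = £21,401.08.
Offer Y is lower by £43,025.04.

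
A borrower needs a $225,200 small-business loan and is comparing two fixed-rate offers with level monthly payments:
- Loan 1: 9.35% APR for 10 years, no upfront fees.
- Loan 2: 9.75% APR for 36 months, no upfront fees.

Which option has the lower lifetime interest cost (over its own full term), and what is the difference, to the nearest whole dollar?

Loan 2 by $86,822

Loan 1: at 9.35% the monthly rate is 0.0077917, so the payment is 225,200 × 0.0077917 / (1 − 1.0077917^−120) = $2,895.57.
Total interest on Loan 1 = 120 × $2,895.57 − $225,200 = $122,268.40.
Loan 2: monthly rate = 9.75%/12 = 0.0081250; payment = 225,200 × 0.0081250 / (1 − (1+0.0081250)^−36) = $7,240.17.
Total interest on Loan 2 = 36 × $7,240.17 − $225,200 = $35,446.12.
Loan 2 is lower by $86,822.28.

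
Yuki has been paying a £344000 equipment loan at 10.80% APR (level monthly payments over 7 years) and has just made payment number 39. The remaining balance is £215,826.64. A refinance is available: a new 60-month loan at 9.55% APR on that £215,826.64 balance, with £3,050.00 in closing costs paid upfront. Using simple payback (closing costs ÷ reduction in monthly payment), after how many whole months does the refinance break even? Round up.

3 months

Current payment = 344,000 × 10.8%/12 / (1 − (1+0.0090000)^−84) = £5,854.01.
Refinanced payment = 215,826.64 × 0.0079583 / (1 − (1+0.0079583)^−60) = £4,538.04.
Monthly savings = £5,854.01 − £4,538.04 = £1,315.97.
Break-even = £3,050.00 / £1,315.97 = 2.32 → 3 months.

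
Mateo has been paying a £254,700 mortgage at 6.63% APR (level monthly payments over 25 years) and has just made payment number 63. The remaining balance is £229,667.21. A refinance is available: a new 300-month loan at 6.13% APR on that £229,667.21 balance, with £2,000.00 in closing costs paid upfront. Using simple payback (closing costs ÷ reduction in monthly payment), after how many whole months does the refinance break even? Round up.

9 months

Current payment = 254,700 × 6.63%/12 / (1 − (1+0.0055250)^−300) = £1,740.50.
Refinanced payment = 229,667.21 × 0.0051083 / (1 − (1+0.0051083)^−300) = £1,498.05.
Monthly savings = £1,740.50 − £1,498.05 = £242.45.
Break-even = £2,000.00 / £242.45 = 8.25 → 9 months.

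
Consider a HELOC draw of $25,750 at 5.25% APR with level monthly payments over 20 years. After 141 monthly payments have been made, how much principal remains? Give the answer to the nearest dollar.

With monthly rate i = 5.25%/12 = 0.0043750, the balance after k of n payments is P · [(1+i)^n − (1+i)^k] / [(1+i)^n − 1].
(1+0.0043750)^240 = 2.85111402 and (1+0.0043750)^141 = 1.85063627, so the balance is 25,750 × (2.85111402 − 1.85063627) / (2.85111402 − 1) = $13,917.19.

$13,917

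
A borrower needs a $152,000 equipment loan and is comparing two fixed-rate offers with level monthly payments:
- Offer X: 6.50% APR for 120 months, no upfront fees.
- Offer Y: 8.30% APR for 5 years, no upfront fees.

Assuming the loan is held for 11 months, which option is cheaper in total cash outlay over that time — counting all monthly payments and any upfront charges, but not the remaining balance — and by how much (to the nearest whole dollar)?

Offer X by $15,157

Offer X: at 6.50% the monthly rate is 0.0054167, so the payment is 152,000 × 0.0054167 / (1 − 1.0054167^−120) = $1,725.93.
Offer Y: at 8.30% the monthly rate is 0.0069167, so the payment is 152,000 × 0.0069167 / (1 − 1.0069167^−60) = $3,103.88.
Over 11 months: Offer X costs 11 × $1,725.93 = $18,985.23; Offer Y costs 11 × $3,103.88 = $34,142.68.
Offer X is cheaper by $34,142.68 − $18,985.23 = $15,157.45.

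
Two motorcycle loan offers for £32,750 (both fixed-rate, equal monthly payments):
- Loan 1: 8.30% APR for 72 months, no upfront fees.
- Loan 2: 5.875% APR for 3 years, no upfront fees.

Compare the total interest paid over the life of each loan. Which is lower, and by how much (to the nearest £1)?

Loan 1: at 8.30% the monthly rate is 0.0069167, so the payment is 32,750 × 0.0069167 / (1 − 1.0069167^−72) = £579.02.
Total interest on Loan 1 = 72 × £579.02 − £32,750 = £8,939.44.
Loan 2: at 5.875% the monthly rate is 0.0048958, so the payment is 32,750 × 0.0048958 / (1 − 1.0048958^−36) = £994.46.
Total interest on Loan 2 = 36 × £994.46 − £32,750 = £3,050.56.
Loan 2 is lower by £5,888.88.

Loan 2 by £5,889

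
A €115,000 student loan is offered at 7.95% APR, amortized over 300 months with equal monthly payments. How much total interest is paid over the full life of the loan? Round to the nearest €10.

At 7.95% the monthly rate is 0.0066250, so the payment is 115,000 × 0.0066250 / (1 − 1.0066250^−300) = €883.78.
Total paid = 300 × €883.78 = €265,134.00; interest = €265,134.00 − €115,000 = €150,134.00.

€150,130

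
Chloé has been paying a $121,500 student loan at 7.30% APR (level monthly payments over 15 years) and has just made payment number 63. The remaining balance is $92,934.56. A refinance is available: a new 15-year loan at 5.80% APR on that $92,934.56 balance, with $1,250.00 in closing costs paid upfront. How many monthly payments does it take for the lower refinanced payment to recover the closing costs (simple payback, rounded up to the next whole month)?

4 months

Current payment = 121,500 × 7.3%/12 / (1 − (1+0.0060833)^−180) = $1,112.56.
Refinanced payment = 92,934.56 × 0.0048333 / (1 − (1+0.0048333)^−180) = $774.23.
Monthly savings = $1,112.56 − $774.23 = $338.33.
Break-even = $1,250.00 / $338.33 = 3.69 → 4 months.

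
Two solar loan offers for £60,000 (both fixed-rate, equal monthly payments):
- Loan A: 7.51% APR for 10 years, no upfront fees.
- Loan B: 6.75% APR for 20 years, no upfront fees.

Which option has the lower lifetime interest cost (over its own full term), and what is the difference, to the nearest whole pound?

Loan A: monthly rate = 7.51%/12 = 0.0062583; payment = 60,000 × 0.0062583 / (1 − (1+0.0062583)^−120) = £712.52.
Total interest on Loan A = 120 × £712.52 − £60,000 = £25,502.40.
Loan B: monthly rate = 6.75%/12 = 0.0056250; payment = 60,000 × 0.0056250 / (1 − (1+0.0056250)^−240) = £456.22.
Total interest on Loan B = 240 × £456.22 − £60,000 = £49,492.80.
Loan A is lower by £23,990.40.

Loan A by £23,990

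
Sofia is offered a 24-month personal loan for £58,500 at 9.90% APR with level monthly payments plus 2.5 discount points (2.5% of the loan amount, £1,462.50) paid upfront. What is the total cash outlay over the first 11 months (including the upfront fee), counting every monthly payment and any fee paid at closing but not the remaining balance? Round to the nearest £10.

£31,130

At 9.90% the monthly rate is 0.0082500, so the payment is 58,500 × 0.0082500 / (1 − 1.0082500^−24) = £2,696.78.
Total outlay = 11 × £2,696.78 + £1,462.50 = £31,127.08.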